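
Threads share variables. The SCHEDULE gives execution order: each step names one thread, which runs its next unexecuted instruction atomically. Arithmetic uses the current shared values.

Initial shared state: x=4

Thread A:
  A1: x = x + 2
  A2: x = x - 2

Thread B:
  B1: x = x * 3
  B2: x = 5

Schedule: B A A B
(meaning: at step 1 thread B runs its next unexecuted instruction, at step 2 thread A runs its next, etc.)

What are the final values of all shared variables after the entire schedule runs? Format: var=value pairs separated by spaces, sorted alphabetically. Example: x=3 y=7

Step 1: thread B executes B1 (x = x * 3). Shared: x=12. PCs: A@0 B@1
Step 2: thread A executes A1 (x = x + 2). Shared: x=14. PCs: A@1 B@1
Step 3: thread A executes A2 (x = x - 2). Shared: x=12. PCs: A@2 B@1
Step 4: thread B executes B2 (x = 5). Shared: x=5. PCs: A@2 B@2

Answer: x=5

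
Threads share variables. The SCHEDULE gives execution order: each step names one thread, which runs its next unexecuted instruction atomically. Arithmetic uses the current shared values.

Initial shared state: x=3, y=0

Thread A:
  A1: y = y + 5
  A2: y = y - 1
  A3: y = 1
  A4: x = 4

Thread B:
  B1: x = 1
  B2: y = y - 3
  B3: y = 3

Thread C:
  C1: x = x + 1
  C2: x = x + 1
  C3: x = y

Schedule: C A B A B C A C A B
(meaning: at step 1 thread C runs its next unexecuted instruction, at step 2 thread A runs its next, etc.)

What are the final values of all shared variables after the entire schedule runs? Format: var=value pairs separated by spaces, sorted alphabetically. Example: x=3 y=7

Answer: x=4 y=3

Derivation:
Step 1: thread C executes C1 (x = x + 1). Shared: x=4 y=0. PCs: A@0 B@0 C@1
Step 2: thread A executes A1 (y = y + 5). Shared: x=4 y=5. PCs: A@1 B@0 C@1
Step 3: thread B executes B1 (x = 1). Shared: x=1 y=5. PCs: A@1 B@1 C@1
Step 4: thread A executes A2 (y = y - 1). Shared: x=1 y=4. PCs: A@2 B@1 C@1
Step 5: thread B executes B2 (y = y - 3). Shared: x=1 y=1. PCs: A@2 B@2 C@1
Step 6: thread C executes C2 (x = x + 1). Shared: x=2 y=1. PCs: A@2 B@2 C@2
Step 7: thread A executes A3 (y = 1). Shared: x=2 y=1. PCs: A@3 B@2 C@2
Step 8: thread C executes C3 (x = y). Shared: x=1 y=1. PCs: A@3 B@2 C@3
Step 9: thread A executes A4 (x = 4). Shared: x=4 y=1. PCs: A@4 B@2 C@3
Step 10: thread B executes B3 (y = 3). Shared: x=4 y=3. PCs: A@4 B@3 C@3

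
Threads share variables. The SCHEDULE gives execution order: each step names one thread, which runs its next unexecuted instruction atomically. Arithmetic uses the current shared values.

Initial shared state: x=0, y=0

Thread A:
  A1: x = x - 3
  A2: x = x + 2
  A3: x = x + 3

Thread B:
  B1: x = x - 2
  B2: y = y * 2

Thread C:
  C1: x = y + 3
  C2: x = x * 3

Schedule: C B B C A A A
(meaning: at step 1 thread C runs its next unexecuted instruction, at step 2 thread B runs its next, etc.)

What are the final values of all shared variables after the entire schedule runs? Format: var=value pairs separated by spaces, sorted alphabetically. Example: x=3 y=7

Answer: x=5 y=0

Derivation:
Step 1: thread C executes C1 (x = y + 3). Shared: x=3 y=0. PCs: A@0 B@0 C@1
Step 2: thread B executes B1 (x = x - 2). Shared: x=1 y=0. PCs: A@0 B@1 C@1
Step 3: thread B executes B2 (y = y * 2). Shared: x=1 y=0. PCs: A@0 B@2 C@1
Step 4: thread C executes C2 (x = x * 3). Shared: x=3 y=0. PCs: A@0 B@2 C@2
Step 5: thread A executes A1 (x = x - 3). Shared: x=0 y=0. PCs: A@1 B@2 C@2
Step 6: thread A executes A2 (x = x + 2). Shared: x=2 y=0. PCs: A@2 B@2 C@2
Step 7: thread A executes A3 (x = x + 3). Shared: x=5 y=0. PCs: A@3 B@2 C@2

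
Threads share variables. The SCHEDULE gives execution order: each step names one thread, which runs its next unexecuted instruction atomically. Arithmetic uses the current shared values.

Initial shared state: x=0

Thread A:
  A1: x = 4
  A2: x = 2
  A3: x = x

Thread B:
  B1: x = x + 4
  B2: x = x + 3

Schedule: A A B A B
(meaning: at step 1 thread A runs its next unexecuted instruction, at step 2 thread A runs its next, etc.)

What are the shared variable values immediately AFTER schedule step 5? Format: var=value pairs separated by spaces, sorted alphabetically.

Answer: x=9

Derivation:
Step 1: thread A executes A1 (x = 4). Shared: x=4. PCs: A@1 B@0
Step 2: thread A executes A2 (x = 2). Shared: x=2. PCs: A@2 B@0
Step 3: thread B executes B1 (x = x + 4). Shared: x=6. PCs: A@2 B@1
Step 4: thread A executes A3 (x = x). Shared: x=6. PCs: A@3 B@1
Step 5: thread B executes B2 (x = x + 3). Shared: x=9. PCs: A@3 B@2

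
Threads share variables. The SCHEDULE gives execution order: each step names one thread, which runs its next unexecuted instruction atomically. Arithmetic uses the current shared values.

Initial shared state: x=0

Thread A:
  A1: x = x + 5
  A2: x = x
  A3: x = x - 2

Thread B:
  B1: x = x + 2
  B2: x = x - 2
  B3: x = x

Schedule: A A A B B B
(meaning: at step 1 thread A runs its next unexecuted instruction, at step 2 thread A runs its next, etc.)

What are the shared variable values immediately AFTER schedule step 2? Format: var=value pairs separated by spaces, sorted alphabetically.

Step 1: thread A executes A1 (x = x + 5). Shared: x=5. PCs: A@1 B@0
Step 2: thread A executes A2 (x = x). Shared: x=5. PCs: A@2 B@0

Answer: x=5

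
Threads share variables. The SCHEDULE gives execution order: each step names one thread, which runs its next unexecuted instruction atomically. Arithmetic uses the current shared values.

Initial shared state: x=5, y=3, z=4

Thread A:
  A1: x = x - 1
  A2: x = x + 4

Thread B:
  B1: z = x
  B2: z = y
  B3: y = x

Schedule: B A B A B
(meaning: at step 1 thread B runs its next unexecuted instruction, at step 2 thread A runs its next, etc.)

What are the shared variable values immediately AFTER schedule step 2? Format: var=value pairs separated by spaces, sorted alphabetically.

Answer: x=4 y=3 z=5

Derivation:
Step 1: thread B executes B1 (z = x). Shared: x=5 y=3 z=5. PCs: A@0 B@1
Step 2: thread A executes A1 (x = x - 1). Shared: x=4 y=3 z=5. PCs: A@1 B@1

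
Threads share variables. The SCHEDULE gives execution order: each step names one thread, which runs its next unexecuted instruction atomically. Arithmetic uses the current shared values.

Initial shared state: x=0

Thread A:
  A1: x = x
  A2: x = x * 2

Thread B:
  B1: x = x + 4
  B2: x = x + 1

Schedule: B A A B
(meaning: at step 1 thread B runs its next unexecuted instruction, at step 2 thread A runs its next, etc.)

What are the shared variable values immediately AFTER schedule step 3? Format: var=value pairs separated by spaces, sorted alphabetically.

Step 1: thread B executes B1 (x = x + 4). Shared: x=4. PCs: A@0 B@1
Step 2: thread A executes A1 (x = x). Shared: x=4. PCs: A@1 B@1
Step 3: thread A executes A2 (x = x * 2). Shared: x=8. PCs: A@2 B@1

Answer: x=8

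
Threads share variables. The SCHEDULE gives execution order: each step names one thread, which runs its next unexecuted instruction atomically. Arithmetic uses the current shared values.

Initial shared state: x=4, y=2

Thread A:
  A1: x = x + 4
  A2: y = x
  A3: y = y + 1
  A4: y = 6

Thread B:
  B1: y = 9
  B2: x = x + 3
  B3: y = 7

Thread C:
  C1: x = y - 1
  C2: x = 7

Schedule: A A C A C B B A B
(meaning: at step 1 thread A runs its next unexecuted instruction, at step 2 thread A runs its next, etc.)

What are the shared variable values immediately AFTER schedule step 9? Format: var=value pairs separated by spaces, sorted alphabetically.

Answer: x=10 y=7

Derivation:
Step 1: thread A executes A1 (x = x + 4). Shared: x=8 y=2. PCs: A@1 B@0 C@0
Step 2: thread A executes A2 (y = x). Shared: x=8 y=8. PCs: A@2 B@0 C@0
Step 3: thread C executes C1 (x = y - 1). Shared: x=7 y=8. PCs: A@2 B@0 C@1
Step 4: thread A executes A3 (y = y + 1). Shared: x=7 y=9. PCs: A@3 B@0 C@1
Step 5: thread C executes C2 (x = 7). Shared: x=7 y=9. PCs: A@3 B@0 C@2
Step 6: thread B executes B1 (y = 9). Shared: x=7 y=9. PCs: A@3 B@1 C@2
Step 7: thread B executes B2 (x = x + 3). Shared: x=10 y=9. PCs: A@3 B@2 C@2
Step 8: thread A executes A4 (y = 6). Shared: x=10 y=6. PCs: A@4 B@2 C@2
Step 9: thread B executes B3 (y = 7). Shared: x=10 y=7. PCs: A@4 B@3 C@2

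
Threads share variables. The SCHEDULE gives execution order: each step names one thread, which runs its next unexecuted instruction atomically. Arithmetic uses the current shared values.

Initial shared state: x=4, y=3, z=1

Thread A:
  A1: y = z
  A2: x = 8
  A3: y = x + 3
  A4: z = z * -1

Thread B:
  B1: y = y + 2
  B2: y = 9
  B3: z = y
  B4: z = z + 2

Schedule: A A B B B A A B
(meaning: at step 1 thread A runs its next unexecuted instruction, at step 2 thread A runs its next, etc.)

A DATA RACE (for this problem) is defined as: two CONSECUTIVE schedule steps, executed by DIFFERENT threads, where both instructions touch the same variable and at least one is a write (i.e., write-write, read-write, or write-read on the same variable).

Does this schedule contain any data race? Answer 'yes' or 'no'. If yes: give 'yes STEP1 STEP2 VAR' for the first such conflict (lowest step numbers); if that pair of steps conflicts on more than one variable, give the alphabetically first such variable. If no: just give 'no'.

Steps 1,2: same thread (A). No race.
Steps 2,3: A(r=-,w=x) vs B(r=y,w=y). No conflict.
Steps 3,4: same thread (B). No race.
Steps 4,5: same thread (B). No race.
Steps 5,6: B(z = y) vs A(y = x + 3). RACE on y (R-W).
Steps 6,7: same thread (A). No race.
Steps 7,8: A(z = z * -1) vs B(z = z + 2). RACE on z (W-W).
First conflict at steps 5,6.

Answer: yes 5 6 y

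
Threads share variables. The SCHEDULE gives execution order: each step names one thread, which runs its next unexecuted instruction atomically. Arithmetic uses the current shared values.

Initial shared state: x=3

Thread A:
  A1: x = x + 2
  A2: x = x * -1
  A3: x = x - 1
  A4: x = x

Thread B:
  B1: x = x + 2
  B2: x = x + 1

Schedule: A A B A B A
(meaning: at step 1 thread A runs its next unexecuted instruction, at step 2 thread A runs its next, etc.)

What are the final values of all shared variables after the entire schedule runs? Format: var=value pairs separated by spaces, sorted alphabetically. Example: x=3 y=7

Step 1: thread A executes A1 (x = x + 2). Shared: x=5. PCs: A@1 B@0
Step 2: thread A executes A2 (x = x * -1). Shared: x=-5. PCs: A@2 B@0
Step 3: thread B executes B1 (x = x + 2). Shared: x=-3. PCs: A@2 B@1
Step 4: thread A executes A3 (x = x - 1). Shared: x=-4. PCs: A@3 B@1
Step 5: thread B executes B2 (x = x + 1). Shared: x=-3. PCs: A@3 B@2
Step 6: thread A executes A4 (x = x). Shared: x=-3. PCs: A@4 B@2

Answer: x=-3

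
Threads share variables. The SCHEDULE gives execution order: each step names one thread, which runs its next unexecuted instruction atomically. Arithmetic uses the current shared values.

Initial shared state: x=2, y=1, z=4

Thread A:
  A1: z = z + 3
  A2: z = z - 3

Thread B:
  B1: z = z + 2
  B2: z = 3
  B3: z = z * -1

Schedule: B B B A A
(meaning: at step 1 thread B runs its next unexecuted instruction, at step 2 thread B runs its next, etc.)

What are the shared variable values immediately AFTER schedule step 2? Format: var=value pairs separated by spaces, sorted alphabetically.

Answer: x=2 y=1 z=3

Derivation:
Step 1: thread B executes B1 (z = z + 2). Shared: x=2 y=1 z=6. PCs: A@0 B@1
Step 2: thread B executes B2 (z = 3). Shared: x=2 y=1 z=3. PCs: A@0 B@2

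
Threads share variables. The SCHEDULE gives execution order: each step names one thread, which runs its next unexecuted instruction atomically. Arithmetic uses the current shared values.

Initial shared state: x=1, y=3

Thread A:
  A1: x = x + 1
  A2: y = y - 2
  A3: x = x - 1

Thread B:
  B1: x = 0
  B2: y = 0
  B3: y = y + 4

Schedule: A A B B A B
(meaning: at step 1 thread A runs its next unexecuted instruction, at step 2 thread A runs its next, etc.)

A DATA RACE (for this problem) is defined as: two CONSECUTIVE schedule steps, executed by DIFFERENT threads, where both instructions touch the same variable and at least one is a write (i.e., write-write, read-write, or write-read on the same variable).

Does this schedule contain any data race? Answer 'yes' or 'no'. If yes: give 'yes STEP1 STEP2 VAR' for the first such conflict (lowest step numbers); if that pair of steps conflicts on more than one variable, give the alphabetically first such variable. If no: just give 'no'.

Steps 1,2: same thread (A). No race.
Steps 2,3: A(r=y,w=y) vs B(r=-,w=x). No conflict.
Steps 3,4: same thread (B). No race.
Steps 4,5: B(r=-,w=y) vs A(r=x,w=x). No conflict.
Steps 5,6: A(r=x,w=x) vs B(r=y,w=y). No conflict.

Answer: no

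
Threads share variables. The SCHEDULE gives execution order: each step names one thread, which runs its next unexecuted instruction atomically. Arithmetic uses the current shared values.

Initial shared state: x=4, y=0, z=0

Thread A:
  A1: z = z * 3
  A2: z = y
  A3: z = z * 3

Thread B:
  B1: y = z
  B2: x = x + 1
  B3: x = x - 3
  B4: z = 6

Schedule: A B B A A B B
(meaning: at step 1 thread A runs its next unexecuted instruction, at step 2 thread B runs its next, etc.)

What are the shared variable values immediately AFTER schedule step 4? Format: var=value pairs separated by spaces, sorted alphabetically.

Answer: x=5 y=0 z=0

Derivation:
Step 1: thread A executes A1 (z = z * 3). Shared: x=4 y=0 z=0. PCs: A@1 B@0
Step 2: thread B executes B1 (y = z). Shared: x=4 y=0 z=0. PCs: A@1 B@1
Step 3: thread B executes B2 (x = x + 1). Shared: x=5 y=0 z=0. PCs: A@1 B@2
Step 4: thread A executes A2 (z = y). Shared: x=5 y=0 z=0. PCs: A@2 B@2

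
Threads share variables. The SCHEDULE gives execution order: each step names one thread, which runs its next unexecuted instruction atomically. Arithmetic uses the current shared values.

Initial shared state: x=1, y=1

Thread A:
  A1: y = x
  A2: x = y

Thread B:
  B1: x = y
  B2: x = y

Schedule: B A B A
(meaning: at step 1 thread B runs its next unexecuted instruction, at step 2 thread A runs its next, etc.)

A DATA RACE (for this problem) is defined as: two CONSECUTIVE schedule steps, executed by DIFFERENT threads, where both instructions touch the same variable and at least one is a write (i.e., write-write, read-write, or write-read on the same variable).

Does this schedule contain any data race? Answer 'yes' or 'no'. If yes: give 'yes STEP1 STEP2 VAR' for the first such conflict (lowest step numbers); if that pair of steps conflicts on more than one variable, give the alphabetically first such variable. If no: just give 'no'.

Steps 1,2: B(x = y) vs A(y = x). RACE on x (W-R), y (R-W). Multiple vars; alphabetically first is x.
Steps 2,3: A(y = x) vs B(x = y). RACE on x (R-W), y (W-R). Multiple vars; alphabetically first is x.
Steps 3,4: B(x = y) vs A(x = y). RACE on x (W-W).
First conflict at steps 1,2.

Answer: yes 1 2 x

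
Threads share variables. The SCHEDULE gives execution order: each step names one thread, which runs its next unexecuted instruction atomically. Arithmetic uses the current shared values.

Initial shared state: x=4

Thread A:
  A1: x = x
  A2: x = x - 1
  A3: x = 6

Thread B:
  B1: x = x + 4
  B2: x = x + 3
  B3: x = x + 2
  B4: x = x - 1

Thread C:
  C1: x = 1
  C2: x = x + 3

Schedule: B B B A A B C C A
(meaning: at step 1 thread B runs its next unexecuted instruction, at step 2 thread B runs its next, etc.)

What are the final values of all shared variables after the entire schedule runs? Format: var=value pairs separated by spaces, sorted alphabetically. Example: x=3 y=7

Answer: x=6

Derivation:
Step 1: thread B executes B1 (x = x + 4). Shared: x=8. PCs: A@0 B@1 C@0
Step 2: thread B executes B2 (x = x + 3). Shared: x=11. PCs: A@0 B@2 C@0
Step 3: thread B executes B3 (x = x + 2). Shared: x=13. PCs: A@0 B@3 C@0
Step 4: thread A executes A1 (x = x). Shared: x=13. PCs: A@1 B@3 C@0
Step 5: thread A executes A2 (x = x - 1). Shared: x=12. PCs: A@2 B@3 C@0
Step 6: thread B executes B4 (x = x - 1). Shared: x=11. PCs: A@2 B@4 C@0
Step 7: thread C executes C1 (x = 1). Shared: x=1. PCs: A@2 B@4 C@1
Step 8: thread C executes C2 (x = x + 3). Shared: x=4. PCs: A@2 B@4 C@2
Step 9: thread A executes A3 (x = 6). Shared: x=6. PCs: A@3 B@4 C@2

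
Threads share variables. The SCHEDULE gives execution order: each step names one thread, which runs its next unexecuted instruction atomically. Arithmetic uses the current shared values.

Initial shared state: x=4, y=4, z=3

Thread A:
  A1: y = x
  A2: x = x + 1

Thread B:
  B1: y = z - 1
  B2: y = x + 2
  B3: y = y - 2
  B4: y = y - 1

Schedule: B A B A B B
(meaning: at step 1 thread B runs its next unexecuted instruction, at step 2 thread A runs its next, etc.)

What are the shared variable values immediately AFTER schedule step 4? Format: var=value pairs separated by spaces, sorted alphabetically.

Step 1: thread B executes B1 (y = z - 1). Shared: x=4 y=2 z=3. PCs: A@0 B@1
Step 2: thread A executes A1 (y = x). Shared: x=4 y=4 z=3. PCs: A@1 B@1
Step 3: thread B executes B2 (y = x + 2). Shared: x=4 y=6 z=3. PCs: A@1 B@2
Step 4: thread A executes A2 (x = x + 1). Shared: x=5 y=6 z=3. PCs: A@2 B@2

Answer: x=5 y=6 z=3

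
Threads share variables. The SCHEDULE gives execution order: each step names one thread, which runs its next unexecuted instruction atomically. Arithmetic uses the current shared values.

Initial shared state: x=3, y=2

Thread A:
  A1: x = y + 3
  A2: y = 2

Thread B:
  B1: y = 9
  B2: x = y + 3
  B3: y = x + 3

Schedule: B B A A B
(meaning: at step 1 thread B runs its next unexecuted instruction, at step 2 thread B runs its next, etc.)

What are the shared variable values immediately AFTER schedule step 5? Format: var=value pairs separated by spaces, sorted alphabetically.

Answer: x=12 y=15

Derivation:
Step 1: thread B executes B1 (y = 9). Shared: x=3 y=9. PCs: A@0 B@1
Step 2: thread B executes B2 (x = y + 3). Shared: x=12 y=9. PCs: A@0 B@2
Step 3: thread A executes A1 (x = y + 3). Shared: x=12 y=9. PCs: A@1 B@2
Step 4: thread A executes A2 (y = 2). Shared: x=12 y=2. PCs: A@2 B@2
Step 5: thread B executes B3 (y = x + 3). Shared: x=12 y=15. PCs: A@2 B@3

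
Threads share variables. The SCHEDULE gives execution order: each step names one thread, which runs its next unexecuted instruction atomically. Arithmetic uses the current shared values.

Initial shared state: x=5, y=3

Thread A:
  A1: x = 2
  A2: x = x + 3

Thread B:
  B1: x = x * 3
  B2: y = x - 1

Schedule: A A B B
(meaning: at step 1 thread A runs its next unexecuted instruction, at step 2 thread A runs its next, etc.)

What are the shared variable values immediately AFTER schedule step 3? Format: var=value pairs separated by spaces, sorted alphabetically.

Answer: x=15 y=3

Derivation:
Step 1: thread A executes A1 (x = 2). Shared: x=2 y=3. PCs: A@1 B@0
Step 2: thread A executes A2 (x = x + 3). Shared: x=5 y=3. PCs: A@2 B@0
Step 3: thread B executes B1 (x = x * 3). Shared: x=15 y=3. PCs: A@2 B@1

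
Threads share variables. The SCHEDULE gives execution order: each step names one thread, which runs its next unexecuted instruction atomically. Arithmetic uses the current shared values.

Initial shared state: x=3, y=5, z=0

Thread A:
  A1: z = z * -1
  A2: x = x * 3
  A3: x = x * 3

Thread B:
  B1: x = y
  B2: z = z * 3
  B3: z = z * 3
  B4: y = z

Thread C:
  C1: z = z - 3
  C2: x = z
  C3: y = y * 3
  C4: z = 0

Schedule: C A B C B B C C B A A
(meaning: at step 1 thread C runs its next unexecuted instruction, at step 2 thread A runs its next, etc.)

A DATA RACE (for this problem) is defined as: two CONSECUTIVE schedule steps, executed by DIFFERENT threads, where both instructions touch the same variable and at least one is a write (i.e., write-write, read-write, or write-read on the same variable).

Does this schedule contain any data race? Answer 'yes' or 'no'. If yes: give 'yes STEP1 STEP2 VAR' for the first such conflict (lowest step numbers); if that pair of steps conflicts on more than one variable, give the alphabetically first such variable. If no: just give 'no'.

Answer: yes 1 2 z

Derivation:
Steps 1,2: C(z = z - 3) vs A(z = z * -1). RACE on z (W-W).
Steps 2,3: A(r=z,w=z) vs B(r=y,w=x). No conflict.
Steps 3,4: B(x = y) vs C(x = z). RACE on x (W-W).
Steps 4,5: C(x = z) vs B(z = z * 3). RACE on z (R-W).
Steps 5,6: same thread (B). No race.
Steps 6,7: B(r=z,w=z) vs C(r=y,w=y). No conflict.
Steps 7,8: same thread (C). No race.
Steps 8,9: C(z = 0) vs B(y = z). RACE on z (W-R).
Steps 9,10: B(r=z,w=y) vs A(r=x,w=x). No conflict.
Steps 10,11: same thread (A). No race.
First conflict at steps 1,2.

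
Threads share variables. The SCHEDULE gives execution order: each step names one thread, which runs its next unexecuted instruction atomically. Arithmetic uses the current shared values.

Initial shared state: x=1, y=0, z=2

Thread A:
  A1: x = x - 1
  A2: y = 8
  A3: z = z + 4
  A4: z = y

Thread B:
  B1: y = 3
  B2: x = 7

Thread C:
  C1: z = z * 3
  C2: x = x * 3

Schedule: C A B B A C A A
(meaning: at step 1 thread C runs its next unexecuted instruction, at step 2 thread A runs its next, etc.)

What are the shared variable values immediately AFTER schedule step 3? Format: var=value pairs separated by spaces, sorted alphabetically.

Answer: x=0 y=3 z=6

Derivation:
Step 1: thread C executes C1 (z = z * 3). Shared: x=1 y=0 z=6. PCs: A@0 B@0 C@1
Step 2: thread A executes A1 (x = x - 1). Shared: x=0 y=0 z=6. PCs: A@1 B@0 C@1
Step 3: thread B executes B1 (y = 3). Shared: x=0 y=3 z=6. PCs: A@1 B@1 C@1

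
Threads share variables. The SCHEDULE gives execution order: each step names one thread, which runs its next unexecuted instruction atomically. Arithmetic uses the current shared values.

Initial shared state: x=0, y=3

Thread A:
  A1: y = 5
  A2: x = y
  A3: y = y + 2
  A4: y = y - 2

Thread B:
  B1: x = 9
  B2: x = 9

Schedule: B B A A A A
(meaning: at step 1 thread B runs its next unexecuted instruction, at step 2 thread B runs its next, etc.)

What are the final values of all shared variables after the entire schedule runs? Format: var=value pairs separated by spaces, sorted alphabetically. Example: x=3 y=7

Step 1: thread B executes B1 (x = 9). Shared: x=9 y=3. PCs: A@0 B@1
Step 2: thread B executes B2 (x = 9). Shared: x=9 y=3. PCs: A@0 B@2
Step 3: thread A executes A1 (y = 5). Shared: x=9 y=5. PCs: A@1 B@2
Step 4: thread A executes A2 (x = y). Shared: x=5 y=5. PCs: A@2 B@2
Step 5: thread A executes A3 (y = y + 2). Shared: x=5 y=7. PCs: A@3 B@2
Step 6: thread A executes A4 (y = y - 2). Shared: x=5 y=5. PCs: A@4 B@2

Answer: x=5 y=5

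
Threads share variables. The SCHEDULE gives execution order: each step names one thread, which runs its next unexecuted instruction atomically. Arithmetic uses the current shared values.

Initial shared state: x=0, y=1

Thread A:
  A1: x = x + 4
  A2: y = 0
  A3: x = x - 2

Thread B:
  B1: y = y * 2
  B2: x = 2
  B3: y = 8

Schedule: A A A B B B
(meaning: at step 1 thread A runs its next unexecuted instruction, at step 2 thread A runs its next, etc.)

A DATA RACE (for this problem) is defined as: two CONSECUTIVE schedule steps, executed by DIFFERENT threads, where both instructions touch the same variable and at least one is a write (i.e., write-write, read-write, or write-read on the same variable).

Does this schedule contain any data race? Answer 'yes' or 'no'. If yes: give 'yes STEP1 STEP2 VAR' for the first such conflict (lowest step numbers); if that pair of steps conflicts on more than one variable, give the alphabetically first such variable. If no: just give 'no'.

Answer: no

Derivation:
Steps 1,2: same thread (A). No race.
Steps 2,3: same thread (A). No race.
Steps 3,4: A(r=x,w=x) vs B(r=y,w=y). No conflict.
Steps 4,5: same thread (B). No race.
Steps 5,6: same thread (B). No race.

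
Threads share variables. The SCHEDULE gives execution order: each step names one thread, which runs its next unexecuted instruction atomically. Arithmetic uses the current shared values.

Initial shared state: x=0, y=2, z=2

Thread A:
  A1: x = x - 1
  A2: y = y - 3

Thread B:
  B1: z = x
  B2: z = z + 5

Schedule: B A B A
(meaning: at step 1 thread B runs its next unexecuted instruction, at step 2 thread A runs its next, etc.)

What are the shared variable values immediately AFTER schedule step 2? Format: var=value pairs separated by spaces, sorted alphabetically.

Answer: x=-1 y=2 z=0

Derivation:
Step 1: thread B executes B1 (z = x). Shared: x=0 y=2 z=0. PCs: A@0 B@1
Step 2: thread A executes A1 (x = x - 1). Shared: x=-1 y=2 z=0. PCs: A@1 B@1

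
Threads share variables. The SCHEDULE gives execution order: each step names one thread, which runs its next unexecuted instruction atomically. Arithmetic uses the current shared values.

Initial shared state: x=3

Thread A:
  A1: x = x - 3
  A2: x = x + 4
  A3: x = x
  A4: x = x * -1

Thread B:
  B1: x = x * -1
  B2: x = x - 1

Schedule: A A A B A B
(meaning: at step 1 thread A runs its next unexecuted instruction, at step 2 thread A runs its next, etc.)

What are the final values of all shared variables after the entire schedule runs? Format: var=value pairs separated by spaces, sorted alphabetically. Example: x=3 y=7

Step 1: thread A executes A1 (x = x - 3). Shared: x=0. PCs: A@1 B@0
Step 2: thread A executes A2 (x = x + 4). Shared: x=4. PCs: A@2 B@0
Step 3: thread A executes A3 (x = x). Shared: x=4. PCs: A@3 B@0
Step 4: thread B executes B1 (x = x * -1). Shared: x=-4. PCs: A@3 B@1
Step 5: thread A executes A4 (x = x * -1). Shared: x=4. PCs: A@4 B@1
Step 6: thread B executes B2 (x = x - 1). Shared: x=3. PCs: A@4 B@2

Answer: x=3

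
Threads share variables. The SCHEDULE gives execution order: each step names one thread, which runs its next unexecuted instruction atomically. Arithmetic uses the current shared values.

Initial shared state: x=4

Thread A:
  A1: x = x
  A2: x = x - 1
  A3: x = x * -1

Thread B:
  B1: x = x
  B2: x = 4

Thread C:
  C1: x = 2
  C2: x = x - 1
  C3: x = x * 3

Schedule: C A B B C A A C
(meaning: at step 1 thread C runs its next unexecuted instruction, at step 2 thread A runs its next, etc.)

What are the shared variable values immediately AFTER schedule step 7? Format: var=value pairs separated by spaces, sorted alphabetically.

Answer: x=-2

Derivation:
Step 1: thread C executes C1 (x = 2). Shared: x=2. PCs: A@0 B@0 C@1
Step 2: thread A executes A1 (x = x). Shared: x=2. PCs: A@1 B@0 C@1
Step 3: thread B executes B1 (x = x). Shared: x=2. PCs: A@1 B@1 C@1
Step 4: thread B executes B2 (x = 4). Shared: x=4. PCs: A@1 B@2 C@1
Step 5: thread C executes C2 (x = x - 1). Shared: x=3. PCs: A@1 B@2 C@2
Step 6: thread A executes A2 (x = x - 1). Shared: x=2. PCs: A@2 B@2 C@2
Step 7: thread A executes A3 (x = x * -1). Shared: x=-2. PCs: A@3 B@2 C@2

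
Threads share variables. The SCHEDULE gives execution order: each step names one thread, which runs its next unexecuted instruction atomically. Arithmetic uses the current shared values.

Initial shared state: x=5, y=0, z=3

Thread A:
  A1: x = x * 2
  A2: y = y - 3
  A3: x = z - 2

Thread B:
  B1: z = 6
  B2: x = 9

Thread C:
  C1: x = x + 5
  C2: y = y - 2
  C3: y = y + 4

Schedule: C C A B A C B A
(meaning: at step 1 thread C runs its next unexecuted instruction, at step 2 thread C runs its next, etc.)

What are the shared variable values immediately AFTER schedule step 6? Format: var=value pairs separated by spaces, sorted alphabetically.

Answer: x=20 y=-1 z=6

Derivation:
Step 1: thread C executes C1 (x = x + 5). Shared: x=10 y=0 z=3. PCs: A@0 B@0 C@1
Step 2: thread C executes C2 (y = y - 2). Shared: x=10 y=-2 z=3. PCs: A@0 B@0 C@2
Step 3: thread A executes A1 (x = x * 2). Shared: x=20 y=-2 z=3. PCs: A@1 B@0 C@2
Step 4: thread B executes B1 (z = 6). Shared: x=20 y=-2 z=6. PCs: A@1 B@1 C@2
Step 5: thread A executes A2 (y = y - 3). Shared: x=20 y=-5 z=6. PCs: A@2 B@1 C@2
Step 6: thread C executes C3 (y = y + 4). Shared: x=20 y=-1 z=6. PCs: A@2 B@1 C@3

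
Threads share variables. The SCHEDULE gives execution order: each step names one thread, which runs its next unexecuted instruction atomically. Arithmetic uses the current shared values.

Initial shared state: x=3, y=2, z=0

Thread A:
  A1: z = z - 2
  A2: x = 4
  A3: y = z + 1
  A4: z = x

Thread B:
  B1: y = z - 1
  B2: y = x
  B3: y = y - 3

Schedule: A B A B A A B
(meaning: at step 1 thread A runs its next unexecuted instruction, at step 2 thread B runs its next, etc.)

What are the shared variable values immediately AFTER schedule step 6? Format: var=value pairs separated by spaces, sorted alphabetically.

Step 1: thread A executes A1 (z = z - 2). Shared: x=3 y=2 z=-2. PCs: A@1 B@0
Step 2: thread B executes B1 (y = z - 1). Shared: x=3 y=-3 z=-2. PCs: A@1 B@1
Step 3: thread A executes A2 (x = 4). Shared: x=4 y=-3 z=-2. PCs: A@2 B@1
Step 4: thread B executes B2 (y = x). Shared: x=4 y=4 z=-2. PCs: A@2 B@2
Step 5: thread A executes A3 (y = z + 1). Shared: x=4 y=-1 z=-2. PCs: A@3 B@2
Step 6: thread A executes A4 (z = x). Shared: x=4 y=-1 z=4. PCs: A@4 B@2

Answer: x=4 y=-1 z=4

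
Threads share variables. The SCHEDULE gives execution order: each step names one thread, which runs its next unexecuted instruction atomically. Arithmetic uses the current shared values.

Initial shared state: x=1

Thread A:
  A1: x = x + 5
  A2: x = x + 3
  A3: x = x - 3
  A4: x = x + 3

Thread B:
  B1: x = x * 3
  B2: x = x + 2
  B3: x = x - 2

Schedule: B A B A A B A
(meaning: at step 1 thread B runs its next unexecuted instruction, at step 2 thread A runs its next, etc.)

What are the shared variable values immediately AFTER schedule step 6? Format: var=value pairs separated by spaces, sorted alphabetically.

Step 1: thread B executes B1 (x = x * 3). Shared: x=3. PCs: A@0 B@1
Step 2: thread A executes A1 (x = x + 5). Shared: x=8. PCs: A@1 B@1
Step 3: thread B executes B2 (x = x + 2). Shared: x=10. PCs: A@1 B@2
Step 4: thread A executes A2 (x = x + 3). Shared: x=13. PCs: A@2 B@2
Step 5: thread A executes A3 (x = x - 3). Shared: x=10. PCs: A@3 B@2
Step 6: thread B executes B3 (x = x - 2). Shared: x=8. PCs: A@3 B@3

Answer: x=8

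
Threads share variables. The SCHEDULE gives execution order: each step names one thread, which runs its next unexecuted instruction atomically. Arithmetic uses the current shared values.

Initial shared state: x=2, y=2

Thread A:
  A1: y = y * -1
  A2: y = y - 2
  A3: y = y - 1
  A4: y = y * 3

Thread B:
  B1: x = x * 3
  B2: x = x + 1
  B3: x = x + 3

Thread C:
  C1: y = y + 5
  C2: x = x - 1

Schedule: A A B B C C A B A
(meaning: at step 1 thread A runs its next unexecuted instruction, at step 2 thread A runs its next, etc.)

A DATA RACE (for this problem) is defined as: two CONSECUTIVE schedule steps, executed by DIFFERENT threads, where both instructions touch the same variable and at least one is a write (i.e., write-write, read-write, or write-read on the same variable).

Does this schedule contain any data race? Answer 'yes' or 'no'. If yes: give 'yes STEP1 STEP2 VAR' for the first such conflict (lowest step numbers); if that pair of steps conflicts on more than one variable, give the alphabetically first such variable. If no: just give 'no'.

Steps 1,2: same thread (A). No race.
Steps 2,3: A(r=y,w=y) vs B(r=x,w=x). No conflict.
Steps 3,4: same thread (B). No race.
Steps 4,5: B(r=x,w=x) vs C(r=y,w=y). No conflict.
Steps 5,6: same thread (C). No race.
Steps 6,7: C(r=x,w=x) vs A(r=y,w=y). No conflict.
Steps 7,8: A(r=y,w=y) vs B(r=x,w=x). No conflict.
Steps 8,9: B(r=x,w=x) vs A(r=y,w=y). No conflict.

Answer: no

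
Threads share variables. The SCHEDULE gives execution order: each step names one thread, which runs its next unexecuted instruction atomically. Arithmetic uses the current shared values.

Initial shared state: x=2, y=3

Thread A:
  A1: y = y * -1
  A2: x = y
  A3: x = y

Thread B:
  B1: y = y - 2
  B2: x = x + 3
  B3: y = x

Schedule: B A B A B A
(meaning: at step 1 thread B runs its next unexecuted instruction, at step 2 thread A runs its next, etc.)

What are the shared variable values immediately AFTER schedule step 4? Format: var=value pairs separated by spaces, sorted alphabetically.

Answer: x=-1 y=-1

Derivation:
Step 1: thread B executes B1 (y = y - 2). Shared: x=2 y=1. PCs: A@0 B@1
Step 2: thread A executes A1 (y = y * -1). Shared: x=2 y=-1. PCs: A@1 B@1
Step 3: thread B executes B2 (x = x + 3). Shared: x=5 y=-1. PCs: A@1 B@2
Step 4: thread A executes A2 (x = y). Shared: x=-1 y=-1. PCs: A@2 B@2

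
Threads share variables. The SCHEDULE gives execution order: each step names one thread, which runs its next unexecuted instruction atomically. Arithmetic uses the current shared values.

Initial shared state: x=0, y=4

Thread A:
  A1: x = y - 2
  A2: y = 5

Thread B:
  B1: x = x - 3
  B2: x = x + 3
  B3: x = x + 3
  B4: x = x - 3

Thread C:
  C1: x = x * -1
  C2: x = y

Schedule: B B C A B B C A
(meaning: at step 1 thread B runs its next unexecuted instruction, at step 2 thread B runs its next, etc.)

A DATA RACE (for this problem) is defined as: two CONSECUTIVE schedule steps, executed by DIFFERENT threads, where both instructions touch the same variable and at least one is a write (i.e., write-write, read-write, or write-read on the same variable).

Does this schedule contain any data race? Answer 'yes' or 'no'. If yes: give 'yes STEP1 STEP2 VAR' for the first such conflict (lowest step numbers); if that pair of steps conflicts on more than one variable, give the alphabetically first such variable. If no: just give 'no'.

Steps 1,2: same thread (B). No race.
Steps 2,3: B(x = x + 3) vs C(x = x * -1). RACE on x (W-W).
Steps 3,4: C(x = x * -1) vs A(x = y - 2). RACE on x (W-W).
Steps 4,5: A(x = y - 2) vs B(x = x + 3). RACE on x (W-W).
Steps 5,6: same thread (B). No race.
Steps 6,7: B(x = x - 3) vs C(x = y). RACE on x (W-W).
Steps 7,8: C(x = y) vs A(y = 5). RACE on y (R-W).
First conflict at steps 2,3.

Answer: yes 2 3 x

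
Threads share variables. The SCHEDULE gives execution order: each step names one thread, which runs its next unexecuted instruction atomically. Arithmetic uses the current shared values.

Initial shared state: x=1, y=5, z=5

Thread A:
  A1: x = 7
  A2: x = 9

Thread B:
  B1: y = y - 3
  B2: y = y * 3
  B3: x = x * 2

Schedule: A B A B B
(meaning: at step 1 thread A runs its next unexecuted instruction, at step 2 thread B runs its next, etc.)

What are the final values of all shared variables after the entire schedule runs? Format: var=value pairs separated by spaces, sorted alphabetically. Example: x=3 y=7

Answer: x=18 y=6 z=5

Derivation:
Step 1: thread A executes A1 (x = 7). Shared: x=7 y=5 z=5. PCs: A@1 B@0
Step 2: thread B executes B1 (y = y - 3). Shared: x=7 y=2 z=5. PCs: A@1 B@1
Step 3: thread A executes A2 (x = 9). Shared: x=9 y=2 z=5. PCs: A@2 B@1
Step 4: thread B executes B2 (y = y * 3). Shared: x=9 y=6 z=5. PCs: A@2 B@2
Step 5: thread B executes B3 (x = x * 2). Shared: x=18 y=6 z=5. PCs: A@2 B@3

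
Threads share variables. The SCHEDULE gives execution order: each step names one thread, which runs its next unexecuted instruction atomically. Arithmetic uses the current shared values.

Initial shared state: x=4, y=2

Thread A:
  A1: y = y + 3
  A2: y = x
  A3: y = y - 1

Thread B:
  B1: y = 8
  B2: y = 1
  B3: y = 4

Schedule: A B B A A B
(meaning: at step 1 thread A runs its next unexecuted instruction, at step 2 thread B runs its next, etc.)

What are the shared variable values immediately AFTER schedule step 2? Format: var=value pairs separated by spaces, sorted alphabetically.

Step 1: thread A executes A1 (y = y + 3). Shared: x=4 y=5. PCs: A@1 B@0
Step 2: thread B executes B1 (y = 8). Shared: x=4 y=8. PCs: A@1 B@1

Answer: x=4 y=8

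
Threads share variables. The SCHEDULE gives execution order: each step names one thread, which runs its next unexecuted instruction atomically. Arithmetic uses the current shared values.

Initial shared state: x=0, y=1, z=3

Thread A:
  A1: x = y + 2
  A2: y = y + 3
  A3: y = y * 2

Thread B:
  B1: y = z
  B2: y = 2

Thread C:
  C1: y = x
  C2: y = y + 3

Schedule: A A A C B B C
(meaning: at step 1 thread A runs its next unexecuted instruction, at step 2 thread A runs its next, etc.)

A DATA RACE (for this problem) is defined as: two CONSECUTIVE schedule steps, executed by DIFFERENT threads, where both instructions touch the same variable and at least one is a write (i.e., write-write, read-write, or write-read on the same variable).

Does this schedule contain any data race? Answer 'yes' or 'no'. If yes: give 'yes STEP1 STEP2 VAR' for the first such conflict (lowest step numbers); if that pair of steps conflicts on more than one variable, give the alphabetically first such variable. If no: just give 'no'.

Answer: yes 3 4 y

Derivation:
Steps 1,2: same thread (A). No race.
Steps 2,3: same thread (A). No race.
Steps 3,4: A(y = y * 2) vs C(y = x). RACE on y (W-W).
Steps 4,5: C(y = x) vs B(y = z). RACE on y (W-W).
Steps 5,6: same thread (B). No race.
Steps 6,7: B(y = 2) vs C(y = y + 3). RACE on y (W-W).
First conflict at steps 3,4.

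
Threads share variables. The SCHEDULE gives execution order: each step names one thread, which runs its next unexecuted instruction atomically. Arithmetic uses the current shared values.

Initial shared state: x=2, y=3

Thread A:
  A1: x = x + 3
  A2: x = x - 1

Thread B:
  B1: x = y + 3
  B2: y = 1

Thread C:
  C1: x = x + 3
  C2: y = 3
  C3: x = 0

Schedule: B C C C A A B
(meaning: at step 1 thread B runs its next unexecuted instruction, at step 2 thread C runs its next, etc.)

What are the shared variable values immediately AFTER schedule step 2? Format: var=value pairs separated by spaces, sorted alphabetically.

Step 1: thread B executes B1 (x = y + 3). Shared: x=6 y=3. PCs: A@0 B@1 C@0
Step 2: thread C executes C1 (x = x + 3). Shared: x=9 y=3. PCs: A@0 B@1 C@1

Answer: x=9 y=3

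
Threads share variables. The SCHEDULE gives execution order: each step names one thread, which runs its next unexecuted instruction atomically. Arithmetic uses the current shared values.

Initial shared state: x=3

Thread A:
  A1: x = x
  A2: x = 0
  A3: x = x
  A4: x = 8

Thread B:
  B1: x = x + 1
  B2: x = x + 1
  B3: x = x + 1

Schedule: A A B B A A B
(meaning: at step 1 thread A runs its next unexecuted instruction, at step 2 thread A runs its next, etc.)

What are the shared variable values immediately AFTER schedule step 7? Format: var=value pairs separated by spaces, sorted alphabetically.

Answer: x=9

Derivation:
Step 1: thread A executes A1 (x = x). Shared: x=3. PCs: A@1 B@0
Step 2: thread A executes A2 (x = 0). Shared: x=0. PCs: A@2 B@0
Step 3: thread B executes B1 (x = x + 1). Shared: x=1. PCs: A@2 B@1
Step 4: thread B executes B2 (x = x + 1). Shared: x=2. PCs: A@2 B@2
Step 5: thread A executes A3 (x = x). Shared: x=2. PCs: A@3 B@2
Step 6: thread A executes A4 (x = 8). Shared: x=8. PCs: A@4 B@2
Step 7: thread B executes B3 (x = x + 1). Shared: x=9. PCs: A@4 B@3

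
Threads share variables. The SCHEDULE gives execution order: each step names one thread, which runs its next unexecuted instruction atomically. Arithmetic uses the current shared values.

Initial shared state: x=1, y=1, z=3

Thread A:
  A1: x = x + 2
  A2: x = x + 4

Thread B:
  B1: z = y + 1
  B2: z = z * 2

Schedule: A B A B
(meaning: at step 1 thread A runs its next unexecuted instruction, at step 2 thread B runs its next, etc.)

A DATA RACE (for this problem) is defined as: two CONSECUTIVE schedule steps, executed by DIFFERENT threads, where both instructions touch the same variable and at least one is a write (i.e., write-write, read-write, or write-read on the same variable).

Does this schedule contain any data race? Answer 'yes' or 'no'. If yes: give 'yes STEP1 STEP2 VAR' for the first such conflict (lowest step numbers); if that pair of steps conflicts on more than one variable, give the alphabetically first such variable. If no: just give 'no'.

Steps 1,2: A(r=x,w=x) vs B(r=y,w=z). No conflict.
Steps 2,3: B(r=y,w=z) vs A(r=x,w=x). No conflict.
Steps 3,4: A(r=x,w=x) vs B(r=z,w=z). No conflict.

Answer: no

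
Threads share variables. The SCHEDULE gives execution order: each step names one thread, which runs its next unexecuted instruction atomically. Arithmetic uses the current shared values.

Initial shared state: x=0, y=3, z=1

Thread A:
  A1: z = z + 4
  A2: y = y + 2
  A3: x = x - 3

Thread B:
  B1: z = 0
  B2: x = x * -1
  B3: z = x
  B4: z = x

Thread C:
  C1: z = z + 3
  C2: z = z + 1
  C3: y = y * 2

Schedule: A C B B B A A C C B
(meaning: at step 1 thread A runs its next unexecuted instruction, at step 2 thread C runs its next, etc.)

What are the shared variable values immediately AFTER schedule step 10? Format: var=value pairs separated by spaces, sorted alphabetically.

Answer: x=-3 y=10 z=-3

Derivation:
Step 1: thread A executes A1 (z = z + 4). Shared: x=0 y=3 z=5. PCs: A@1 B@0 C@0
Step 2: thread C executes C1 (z = z + 3). Shared: x=0 y=3 z=8. PCs: A@1 B@0 C@1
Step 3: thread B executes B1 (z = 0). Shared: x=0 y=3 z=0. PCs: A@1 B@1 C@1
Step 4: thread B executes B2 (x = x * -1). Shared: x=0 y=3 z=0. PCs: A@1 B@2 C@1
Step 5: thread B executes B3 (z = x). Shared: x=0 y=3 z=0. PCs: A@1 B@3 C@1
Step 6: thread A executes A2 (y = y + 2). Shared: x=0 y=5 z=0. PCs: A@2 B@3 C@1
Step 7: thread A executes A3 (x = x - 3). Shared: x=-3 y=5 z=0. PCs: A@3 B@3 C@1
Step 8: thread C executes C2 (z = z + 1). Shared: x=-3 y=5 z=1. PCs: A@3 B@3 C@2
Step 9: thread C executes C3 (y = y * 2). Shared: x=-3 y=10 z=1. PCs: A@3 B@3 C@3
Step 10: thread B executes B4 (z = x). Shared: x=-3 y=10 z=-3. PCs: A@3 B@4 C@3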